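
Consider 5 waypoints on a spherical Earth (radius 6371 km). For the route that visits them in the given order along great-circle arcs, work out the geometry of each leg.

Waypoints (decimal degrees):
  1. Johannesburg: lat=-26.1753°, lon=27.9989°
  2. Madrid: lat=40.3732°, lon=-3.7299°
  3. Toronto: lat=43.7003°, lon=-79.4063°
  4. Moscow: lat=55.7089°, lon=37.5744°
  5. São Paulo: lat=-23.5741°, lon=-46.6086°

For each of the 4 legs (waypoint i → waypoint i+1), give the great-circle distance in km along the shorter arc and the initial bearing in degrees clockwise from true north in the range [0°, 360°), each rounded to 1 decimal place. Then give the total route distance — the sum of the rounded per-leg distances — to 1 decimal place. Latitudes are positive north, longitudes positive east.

Leg 1: φ1=-0.4568452, φ2=0.7046453, Δφ=1.1614904, Δλ=-0.5537720 rad; a=sin²(Δφ/2)+cosφ1·cosφ2·sin²(Δλ/2)=0.3521052361; c=2·atan2(√a, √(1-a))=1.270514402; dist=6371·c=8094.447 ≈ 8094.4 km; running total=8094.4 km
Leg 1 bearing: y=sinΔλ·cosφ2=-0.40065181, x=cosφ1·sinφ2-sinφ1·cosφ2·cosΔλ=0.86717166; θ=atan2(y, x)=-24.7979° <0 so +360° → 335.2021° ≈ 335.2°
Leg 2: φ1=0.7046453, φ2=0.7627141, Δφ=0.0580688, Δλ=-1.3208023 rad; a=sin²(Δφ/2)+cosφ1·cosφ2·sin²(Δλ/2)=0.2081031202; c=2·atan2(√a, √(1-a))=0.947402761; dist=6371·c=6035.903 ≈ 6035.9 km; running total=14130.3 km
Leg 2 bearing: y=sinΔλ·cosφ2=-0.70048942, x=cosφ1·sinφ2-sinφ1·cosφ2·cosΔλ=0.41048681; θ=atan2(y, x)=-59.6297° <0 so +360° → 300.3703° ≈ 300.4°
Leg 3: φ1=0.7627141, φ2=0.9723037, Δφ=0.2095896, Δλ=2.0416984 rad; a=sin²(Δφ/2)+cosφ1·cosφ2·sin²(Δλ/2)=0.3069974789; c=2·atan2(√a, √(1-a))=1.174499272; dist=6371·c=7482.735 ≈ 7482.7 km; running total=21613.0 km
Leg 3 bearing: y=sinΔλ·cosφ2=0.50207717, x=cosφ1·sinφ2-sinφ1·cosφ2·cosΔλ=0.77389833; θ=atan2(y, x)=32.9740° ≈ 33.0°
Leg 4: φ1=0.9723037, φ2=-0.4114457, Δφ=-1.3837494, Δλ=-1.4692705 rad; a=sin²(Δφ/2)+cosφ1·cosφ2·sin²(Δλ/2)=0.6390423466; c=2·atan2(√a, √(1-a))=1.852595904; dist=6371·c=11802.889 ≈ 11802.9 km; running total=33415.9 km
Leg 4 bearing: y=sinΔλ·cosφ2=-0.91182403, x=cosφ1·sinφ2-sinφ1·cosφ2·cosΔλ=-0.30206925; θ=atan2(y, x)=-108.3290° <0 so +360° → 251.6710° ≈ 251.7°

Leg 1: dist=8094.4 km, bearing=335.2°
Leg 2: dist=6035.9 km, bearing=300.4°
Leg 3: dist=7482.7 km, bearing=33.0°
Leg 4: dist=11802.9 km, bearing=251.7°
Total: 33415.9 km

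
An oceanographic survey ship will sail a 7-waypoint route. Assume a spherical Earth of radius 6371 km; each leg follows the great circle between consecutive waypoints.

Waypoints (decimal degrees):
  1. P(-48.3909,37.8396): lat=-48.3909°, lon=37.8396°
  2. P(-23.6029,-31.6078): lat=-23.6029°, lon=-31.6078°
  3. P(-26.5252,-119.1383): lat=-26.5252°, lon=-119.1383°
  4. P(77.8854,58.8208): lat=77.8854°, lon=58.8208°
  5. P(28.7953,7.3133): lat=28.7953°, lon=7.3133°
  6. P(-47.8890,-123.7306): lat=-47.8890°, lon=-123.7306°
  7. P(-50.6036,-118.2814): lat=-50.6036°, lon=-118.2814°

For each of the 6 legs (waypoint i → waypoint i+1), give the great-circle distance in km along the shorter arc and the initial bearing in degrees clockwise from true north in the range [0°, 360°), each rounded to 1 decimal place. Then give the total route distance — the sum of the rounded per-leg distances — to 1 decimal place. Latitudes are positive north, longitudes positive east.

Leg 1: dist=6575.7 km, bearing=268.3°
Leg 2: dist=8632.6 km, bearing=246.2°
Leg 3: dist=14303.1 km, bearing=0.5°
Leg 4: dist=6023.1 km, bearing=237.8°
Leg 5: dist=15345.5 km, bearing=229.1°
Leg 6: dist=497.4 km, bearing=129.4°
Total: 51377.4 km

Leg 1: φ1=-0.8445805, φ2=-0.4119483, Δφ=0.4326322, Δλ=-1.2120858 rad; a=sin²(Δφ/2)+cosφ1·cosφ2·sin²(Δλ/2)=0.2435027701; c=2·atan2(√a, √(1-a))=1.032126705; dist=6371·c=6575.679 ≈ 6575.7 km; running total=6575.7 km
Leg 1 bearing: y=sinΔλ·cosφ2=-0.85801753, x=cosφ1·sinφ2-sinφ1·cosφ2·cosΔλ=-0.02534954; θ=atan2(y, x)=-91.6923° <0 so +360° → 268.3077° ≈ 268.3°
Leg 2: φ1=-0.4119483, φ2=-0.4629521, Δφ=-0.0510038, Δλ=-1.5276954 rad; a=sin²(Δφ/2)+cosφ1·cosφ2·sin²(Δλ/2)=0.3929299751; c=2·atan2(√a, √(1-a))=1.354984954; dist=6371·c=8632.609 ≈ 8632.6 km; running total=15208.3 km
Leg 2 bearing: y=sinΔλ·cosφ2=-0.89390708, x=cosφ1·sinφ2-sinφ1·cosφ2·cosΔλ=-0.39379457; θ=atan2(y, x)=-113.7750° <0 so +360° → 246.2250° ≈ 246.2°
Leg 3: φ1=-0.4629521, φ2=1.3593567, Δφ=1.8223087, Δλ=3.1059722 rad; a=sin²(Δφ/2)+cosφ1·cosφ2·sin²(Δλ/2)=0.8121516040; c=2·atan2(√a, √(1-a))=2.245035570; dist=6371·c=14303.122 ≈ 14303.1 km; running total=29511.4 km
Leg 3 bearing: y=sinΔλ·cosφ2=0.00747400, x=cosφ1·sinφ2-sinφ1·cosφ2·cosΔλ=0.78114637; θ=atan2(y, x)=0.5482° ≈ 0.5°
Leg 4: φ1=1.3593567, φ2=0.5025728, Δφ=-0.8567839, Δλ=-0.8989755 rad; a=sin²(Δφ/2)+cosφ1·cosφ2·sin²(Δλ/2)=0.2072866627; c=2·atan2(√a, √(1-a))=0.945390081; dist=6371·c=6023.080 ≈ 6023.1 km; running total=35534.5 km
Leg 4 bearing: y=sinΔλ·cosφ2=-0.68590709, x=cosφ1·sinφ2-sinφ1·cosφ2·cosΔλ=-0.43221184; θ=atan2(y, x)=-122.2163° <0 so +360° → 237.7837° ≈ 237.8°
Leg 5: φ1=0.5025728, φ2=-0.8358207, Δφ=-1.3383935, Δλ=-2.2871475 rad; a=sin²(Δφ/2)+cosφ1·cosφ2·sin²(Δλ/2)=0.8716037272; c=2·atan2(√a, √(1-a))=2.408647970; dist=6371·c=15345.496 ≈ 15345.5 km; running total=50880.0 km
Leg 5 bearing: y=sinΔλ·cosφ2=-0.50574767, x=cosφ1·sinφ2-sinφ1·cosφ2·cosΔλ=-0.43802052; θ=atan2(y, x)=-130.8953° <0 so +360° → 229.1047° ≈ 229.1°
Leg 6: φ1=-0.8358207, φ2=-0.8831994, Δφ=-0.0473787, Δλ=0.0951065 rad; a=sin²(Δφ/2)+cosφ1·cosφ2·sin²(Δλ/2)=0.0015227648; c=2·atan2(√a, √(1-a))=0.078065059; dist=6371·c=497.352 ≈ 497.4 km; running total=51377.4 km
Leg 6 bearing: y=sinΔλ·cosφ2=0.06027141, x=cosφ1·sinφ2-sinφ1·cosφ2·cosΔλ=-0.04948880; θ=atan2(y, x)=129.3894° ≈ 129.4°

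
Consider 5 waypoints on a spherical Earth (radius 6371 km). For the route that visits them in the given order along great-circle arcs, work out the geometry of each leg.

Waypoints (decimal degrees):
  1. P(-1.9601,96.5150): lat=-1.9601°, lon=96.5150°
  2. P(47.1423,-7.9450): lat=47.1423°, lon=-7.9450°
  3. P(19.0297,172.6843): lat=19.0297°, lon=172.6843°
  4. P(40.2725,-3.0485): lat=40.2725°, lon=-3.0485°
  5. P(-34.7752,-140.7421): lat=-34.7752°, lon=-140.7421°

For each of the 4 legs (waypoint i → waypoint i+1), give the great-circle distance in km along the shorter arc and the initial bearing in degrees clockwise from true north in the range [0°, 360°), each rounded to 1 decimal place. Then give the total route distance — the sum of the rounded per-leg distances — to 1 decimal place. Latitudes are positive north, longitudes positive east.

Leg 1: dist=11256.7 km, bearing=317.8°
Leg 2: dist=12656.8 km, bearing=359.3°
Leg 3: dist=13406.2 km, bearing=356.2°
Leg 4: dist=16270.4 km, bearing=265.6°
Total: 53590.1 km

Leg 1: φ1=-0.0342102, φ2=0.8227884, Δφ=0.8569986, Δλ=-1.8231709 rad; a=sin²(Δφ/2)+cosφ1·cosφ2·sin²(Δλ/2)=0.5974085107; c=2·atan2(√a, √(1-a))=1.766867220; dist=6371·c=11256.711 ≈ 11256.7 km; running total=11256.7 km
Leg 1 bearing: y=sinΔλ·cosφ2=-0.65863327, x=cosφ1·sinφ2-sinφ1·cosφ2·cosΔλ=0.72680709; θ=atan2(y, x)=-42.1829° <0 so +360° → 317.8171° ≈ 317.8°
Leg 2: φ1=0.8227884, φ2=0.3321309, Δφ=-0.4906574, Δλ=3.1525760 rad; a=sin²(Δφ/2)+cosφ1·cosφ2·sin²(Δλ/2)=0.7019767989; c=2·atan2(√a, √(1-a))=1.986630984; dist=6371·c=12656.826 ≈ 12656.8 km; running total=23913.5 km
Leg 2 bearing: y=sinΔλ·cosφ2=-0.01038290, x=cosφ1·sinφ2-sinφ1·cosφ2·cosΔλ=0.91472055; θ=atan2(y, x)=-0.6503° <0 so +360° → 359.3497° ≈ 359.3°
Leg 3: φ1=0.3321309, φ2=0.7028877, Δφ=0.3707568, Δλ=-3.0671160 rad; a=sin²(Δφ/2)+cosφ1·cosφ2·sin²(Δλ/2)=0.7542552158; c=2·atan2(√a, √(1-a))=2.104250299; dist=6371·c=13406.179 ≈ 13406.2 km; running total=37319.7 km
Leg 3 bearing: y=sinΔλ·cosφ2=-0.05677161, x=cosφ1·sinφ2-sinφ1·cosφ2·cosΔλ=0.85918224; θ=atan2(y, x)=-3.7804° <0 so +360° → 356.2196° ≈ 356.2°
Leg 4: φ1=0.7028877, φ2=-0.6069417, Δφ=-1.3098295, Δλ=-2.4032067 rad; a=sin²(Δφ/2)+cosφ1·cosφ2·sin²(Δλ/2)=0.9160891925; c=2·atan2(√a, √(1-a))=2.553821009; dist=6371·c=16270.394 ≈ 16270.4 km; running total=53590.1 km
Leg 4 bearing: y=sinΔλ·cosφ2=-0.55287775, x=cosφ1·sinφ2-sinφ1·cosφ2·cosΔλ=-0.04248913; θ=atan2(y, x)=-94.3946° <0 so +360° → 265.6054° ≈ 265.6°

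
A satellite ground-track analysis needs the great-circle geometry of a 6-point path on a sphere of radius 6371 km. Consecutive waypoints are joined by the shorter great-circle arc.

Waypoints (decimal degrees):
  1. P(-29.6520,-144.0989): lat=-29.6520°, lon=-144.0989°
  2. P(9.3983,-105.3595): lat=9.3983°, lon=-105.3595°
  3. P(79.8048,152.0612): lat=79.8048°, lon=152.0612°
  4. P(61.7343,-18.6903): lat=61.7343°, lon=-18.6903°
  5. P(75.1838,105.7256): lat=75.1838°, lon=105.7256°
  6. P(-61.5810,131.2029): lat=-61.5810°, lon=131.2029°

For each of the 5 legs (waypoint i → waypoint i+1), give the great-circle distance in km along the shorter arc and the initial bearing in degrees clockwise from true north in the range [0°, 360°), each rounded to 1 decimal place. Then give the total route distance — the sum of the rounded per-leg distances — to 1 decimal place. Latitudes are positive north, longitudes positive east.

Leg 1: dist=6003.1 km, bearing=49.8°
Leg 2: dist=9223.9 km, bearing=350.0°
Leg 3: dist=4265.5 km, bearing=353.0°
Leg 4: dist=4276.7 km, bearing=19.8°
Leg 5: dist=15318.7 km, bearing=162.3°
Total: 39087.9 km

Leg 1: φ1=-0.5175250, φ2=0.1640313, Δφ=0.6815563, Δλ=0.6761301 rad; a=sin²(Δφ/2)+cosφ1·cosφ2·sin²(Δλ/2)=0.2060152132; c=2·atan2(√a, √(1-a))=0.942249944; dist=6371·c=6003.074 ≈ 6003.1 km; running total=6003.1 km
Leg 1 bearing: y=sinΔλ·cosφ2=0.61737935, x=cosφ1·sinφ2-sinφ1·cosφ2·cosΔλ=0.52262273; θ=atan2(y, x)=49.7515° ≈ 49.8°
Leg 2: φ1=0.1640313, φ2=1.3928565, Δφ=1.2288252, Δλ=4.4928388 rad; a=sin²(Δφ/2)+cosφ1·cosφ2·sin²(Δλ/2)=0.4386568432; c=2·atan2(√a, √(1-a))=1.447800132; dist=6371·c=9223.935 ≈ 9223.9 km; running total=15227.0 km
Leg 2 bearing: y=sinΔλ·cosφ2=-0.17275344, x=cosφ1·sinφ2-sinφ1·cosφ2·cosΔλ=0.97729439; θ=atan2(y, x)=-10.0245° <0 so +360° → 349.9755° ≈ 350.0°
Leg 3: φ1=1.3928565, φ2=1.0774668, Δφ=-0.3153897, Δλ=-2.9801759 rad; a=sin²(Δφ/2)+cosφ1·cosφ2·sin²(Δλ/2)=0.1079387884; c=2·atan2(√a, √(1-a))=0.669515530; dist=6371·c=4265.483 ≈ 4265.5 km; running total=19492.5 km
Leg 3 bearing: y=sinΔλ·cosφ2=-0.07610918, x=cosφ1·sinφ2-sinφ1·cosφ2·cosΔλ=0.61592160; θ=atan2(y, x)=-7.0443° <0 so +360° → 352.9557° ≈ 353.0°
Leg 4: φ1=1.0774668, φ2=1.3122049, Δφ=0.2347381, Δλ=2.1714671 rad; a=sin²(Δφ/2)+cosφ1·cosφ2·sin²(Δλ/2)=0.1084838737; c=2·atan2(√a, √(1-a))=0.671270208; dist=6371·c=4276.662 ≈ 4276.7 km; running total=23769.2 km
Leg 4 bearing: y=sinΔλ·cosφ2=0.21095719, x=cosφ1·sinφ2-sinφ1·cosφ2·cosΔλ=0.58511328; θ=atan2(y, x)=19.8263° ≈ 19.8°
Leg 5: φ1=1.3122049, φ2=-1.0747912, Δφ=-2.3869961, Δλ=0.4446628 rad; a=sin²(Δφ/2)+cosφ1·cosφ2·sin²(Δλ/2)=0.8701913164; c=2·atan2(√a, √(1-a))=2.404435743; dist=6371·c=15318.660 ≈ 15318.7 km; running total=39087.9 km
Leg 5 bearing: y=sinΔλ·cosφ2=0.20471687, x=cosφ1·sinφ2-sinφ1·cosφ2·cosΔλ=-0.64025351; θ=atan2(y, x)=162.2687° ≈ 162.3°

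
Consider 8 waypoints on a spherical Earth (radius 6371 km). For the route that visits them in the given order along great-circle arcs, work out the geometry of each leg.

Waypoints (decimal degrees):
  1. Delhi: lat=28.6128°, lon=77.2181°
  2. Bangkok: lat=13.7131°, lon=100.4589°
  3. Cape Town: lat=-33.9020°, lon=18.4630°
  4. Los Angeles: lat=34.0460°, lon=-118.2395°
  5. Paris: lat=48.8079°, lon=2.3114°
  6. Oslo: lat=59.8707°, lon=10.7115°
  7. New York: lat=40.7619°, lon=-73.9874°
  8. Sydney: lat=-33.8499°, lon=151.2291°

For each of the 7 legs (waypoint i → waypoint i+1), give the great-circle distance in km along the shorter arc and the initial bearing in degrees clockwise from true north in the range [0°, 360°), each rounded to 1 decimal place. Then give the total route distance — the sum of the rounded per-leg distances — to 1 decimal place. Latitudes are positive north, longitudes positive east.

Leg 1: dist=2914.5 km, bearing=119.8°
Leg 2: dist=10134.6 km, bearing=235.3°
Leg 3: dist=16053.3 km, bearing=282.7°
Leg 4: dist=9087.5 km, bearing=35.0°
Leg 5: dist=1342.8 km, bearing=20.5°
Leg 6: dist=5909.1 km, bearing=289.5°
Leg 7: dist=15988.2 km, bearing=266.1°
Total: 61430.0 km

Leg 1: φ1=0.4993876, φ2=0.2393387, Δφ=-0.2600488, Δλ=0.4056285 rad; a=sin²(Δφ/2)+cosφ1·cosφ2·sin²(Δλ/2)=0.0514138074; c=2·atan2(√a, √(1-a))=0.457470978; dist=6371·c=2914.548 ≈ 2914.5 km; running total=2914.5 km
Leg 1 bearing: y=sinΔλ·cosφ2=0.38334833, x=cosφ1·sinφ2-sinφ1·cosφ2·cosΔλ=-0.21937586; θ=atan2(y, x)=119.7809° ≈ 119.8°
Leg 2: φ1=0.2393387, φ2=-0.5917015, Δφ=-0.8310403, Δλ=-1.4310984 rad; a=sin²(Δφ/2)+cosφ1·cosφ2·sin²(Δλ/2)=0.5099744796; c=2·atan2(√a, √(1-a))=1.590746609; dist=6371·c=10134.647 ≈ 10134.6 km; running total=13049.1 km
Leg 2 bearing: y=sinΔλ·cosφ2=-0.82190711, x=cosφ1·sinφ2-sinφ1·cosφ2·cosΔλ=-0.56927211; θ=atan2(y, x)=-124.7074° <0 so +360° → 235.2926° ≈ 235.3°
Leg 3: φ1=-0.5917015, φ2=0.5942148, Δφ=1.1859163, Δλ=-2.3859087 rad; a=sin²(Δφ/2)+cosφ1·cosφ2·sin²(Δλ/2)=0.9064003266; c=2·atan2(√a, √(1-a))=2.519740085; dist=6371·c=16053.264 ≈ 16053.3 km; running total=29102.4 km
Leg 3 bearing: y=sinΔλ·cosφ2=-0.56823479, x=cosφ1·sinφ2-sinφ1·cosφ2·cosΔλ=0.12831338; θ=atan2(y, x)=-77.2754° <0 so +360° → 282.7246° ≈ 282.7°
Leg 4: φ1=0.5942148, φ2=0.8518586, Δφ=0.2576438, Δλ=2.1040101 rad; a=sin²(Δφ/2)+cosφ1·cosφ2·sin²(Δλ/2)=0.4280414444; c=2·atan2(√a, √(1-a))=1.426377722; dist=6371·c=9087.452 ≈ 9087.5 km; running total=38189.9 km
Leg 4 bearing: y=sinΔλ·cosφ2=0.56715948, x=cosφ1·sinφ2-sinφ1·cosφ2·cosΔλ=0.81093649; θ=atan2(y, x)=34.9685° ≈ 35.0°
Leg 5: φ1=0.8518586, φ2=1.0449408, Δφ=0.1930823, Δλ=0.1466094 rad; a=sin²(Δφ/2)+cosφ1·cosφ2·sin²(Δλ/2)=0.0110644864; c=2·atan2(√a, √(1-a))=0.210765619; dist=6371·c=1342.788 ≈ 1342.8 km; running total=39532.7 km
Leg 5 bearing: y=sinΔλ·cosφ2=0.07332769, x=cosφ1·sinφ2-sinφ1·cosφ2·cosΔλ=0.19593699; θ=atan2(y, x)=20.5179° ≈ 20.5°
Leg 6: φ1=1.0449408, φ2=0.7114294, Δφ=-0.3335115, Δλ=-1.4782747 rad; a=sin²(Δφ/2)+cosφ1·cosφ2·sin²(Δλ/2)=0.2000846850; c=2·atan2(√a, √(1-a))=0.927506914; dist=6371·c=5909.147 ≈ 5909.1 km; running total=45441.8 km
Leg 6 bearing: y=sinΔλ·cosφ2=-0.75418981, x=cosφ1·sinφ2-sinφ1·cosφ2·cosΔλ=0.26720955; θ=atan2(y, x)=-70.4908° <0 so +360° → 289.5092° ≈ 289.5°
Leg 7: φ1=0.7114294, φ2=-0.5907922, Δφ=-1.3022216, Δλ=3.9307695 rad; a=sin²(Δφ/2)+cosφ1·cosφ2·sin²(Δλ/2)=0.9034026344; c=2·atan2(√a, √(1-a))=2.509520996; dist=6371·c=15988.158 ≈ 15988.2 km; running total=61430.0 km
Leg 7 bearing: y=sinΔλ·cosφ2=-0.58946676, x=cosφ1·sinφ2-sinφ1·cosφ2·cosΔλ=-0.03992740; θ=atan2(y, x)=-93.8750° <0 so +360° → 266.1250° ≈ 266.1°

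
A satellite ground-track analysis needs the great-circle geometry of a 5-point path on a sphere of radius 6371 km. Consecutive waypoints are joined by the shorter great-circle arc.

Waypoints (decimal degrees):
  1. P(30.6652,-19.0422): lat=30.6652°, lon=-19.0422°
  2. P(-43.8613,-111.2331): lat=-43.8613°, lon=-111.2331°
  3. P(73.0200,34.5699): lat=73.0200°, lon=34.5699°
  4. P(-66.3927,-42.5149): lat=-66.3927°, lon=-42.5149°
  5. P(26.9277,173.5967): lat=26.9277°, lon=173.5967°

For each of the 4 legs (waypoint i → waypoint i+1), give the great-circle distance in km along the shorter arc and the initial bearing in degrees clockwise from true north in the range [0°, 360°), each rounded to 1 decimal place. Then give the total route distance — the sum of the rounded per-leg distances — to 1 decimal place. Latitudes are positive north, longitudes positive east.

Leg 1: dist=12471.0 km, bearing=231.1°
Leg 2: dist=16324.6 km, bearing=17.4°
Leg 3: dist=16483.1 km, bearing=227.9°
Leg 4: dist=14978.1 km, bearing=227.7°
Total: 60256.8 km

Leg 1: φ1=0.5352087, φ2=-0.7655241, Δφ=-1.3007328, Δλ=-1.6090347 rad; a=sin²(Δφ/2)+cosφ1·cosφ2·sin²(Δλ/2)=0.6885551677; c=2·atan2(√a, √(1-a))=1.957470613; dist=6371·c=12471.045 ≈ 12471.0 km; running total=12471.0 km
Leg 1 bearing: y=sinΔλ·cosφ2=-0.72049224, x=cosφ1·sinφ2-sinφ1·cosφ2·cosΔλ=-0.58196111; θ=atan2(y, x)=-128.9288° <0 so +360° → 231.0712° ≈ 231.1°
Leg 2: φ1=-0.7655241, φ2=1.2744394, Δφ=2.0399635, Δλ=2.5447424 rad; a=sin²(Δφ/2)+cosφ1·cosφ2·sin²(Δλ/2)=0.9184344688; c=2·atan2(√a, √(1-a))=2.562334442; dist=6371·c=16324.633 ≈ 16324.6 km; running total=28795.6 km
Leg 2 bearing: y=sinΔλ·cosφ2=0.16413699, x=cosφ1·sinφ2-sinφ1·cosφ2·cosΔλ=0.52221588; θ=atan2(y, x)=17.4484° ≈ 17.4°
Leg 3: φ1=1.2744394, φ2=-1.1587712, Δφ=-2.4332106, Δλ=-1.3453836 rad; a=sin²(Δφ/2)+cosφ1·cosφ2·sin²(Δλ/2)=0.9251135536; c=2·atan2(√a, √(1-a))=2.587212892; dist=6371·c=16483.133 ≈ 16483.1 km; running total=45278.7 km
Leg 3 bearing: y=sinΔλ·cosφ2=-0.39033477, x=cosφ1·sinφ2-sinφ1·cosφ2·cosΔλ=-0.35320339; θ=atan2(y, x)=-132.1411° <0 so +360° → 227.8589° ≈ 227.9°
Leg 4: φ1=-1.1587712, φ2=0.4699770, Δφ=1.6287482, Δλ=3.7718590 rad; a=sin²(Δφ/2)+cosφ1·cosφ2·sin²(Δλ/2)=0.8517069054; c=2·atan2(√a, √(1-a))=2.350985385; dist=6371·c=14978.128 ≈ 14978.1 km; running total=60256.8 km
Leg 4 bearing: y=sinΔλ·cosφ2=-0.52546076, x=cosφ1·sinφ2-sinφ1·cosφ2·cosΔλ=-0.47864392; θ=atan2(y, x)=-132.3305° <0 so +360° → 227.6695° ≈ 227.7°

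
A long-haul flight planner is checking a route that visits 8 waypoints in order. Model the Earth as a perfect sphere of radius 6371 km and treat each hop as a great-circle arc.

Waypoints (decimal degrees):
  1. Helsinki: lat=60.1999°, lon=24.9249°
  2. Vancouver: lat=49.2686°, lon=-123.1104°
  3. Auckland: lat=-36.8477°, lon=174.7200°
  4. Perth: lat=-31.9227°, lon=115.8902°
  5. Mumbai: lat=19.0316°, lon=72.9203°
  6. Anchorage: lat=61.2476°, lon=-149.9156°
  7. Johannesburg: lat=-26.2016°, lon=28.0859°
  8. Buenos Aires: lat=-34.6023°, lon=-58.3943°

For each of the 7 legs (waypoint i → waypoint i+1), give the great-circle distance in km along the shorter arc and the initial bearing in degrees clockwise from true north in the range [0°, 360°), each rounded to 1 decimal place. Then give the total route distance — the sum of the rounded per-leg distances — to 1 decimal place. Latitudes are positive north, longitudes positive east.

Leg 1: dist=7507.2 km, bearing=338.0°
Leg 2: dist=11359.8 km, bearing=226.4°
Leg 3: dist=5341.5 km, bearing=257.6°
Leg 4: dist=7283.4 km, bearing=314.9°
Leg 5: dist=10310.7 km, bearing=19.1°
Leg 6: dist=16115.2 km, bearing=3.1°
Leg 7: dist=8092.5 km, bearing=239.3°
Total: 66010.3 km

Leg 1: φ1=1.0506865, φ2=0.8598993, Δφ=-0.1907872, Δλ=-2.5837034 rad; a=sin²(Δφ/2)+cosφ1·cosφ2·sin²(Δλ/2)=0.3087708920; c=2·atan2(√a, √(1-a))=1.178341005; dist=6371·c=7507.211 ≈ 7507.2 km; running total=7507.2 km
Leg 1 bearing: y=sinΔλ·cosφ2=-0.34543863, x=cosφ1·sinφ2-sinφ1·cosφ2·cosΔλ=0.85697016; θ=atan2(y, x)=-21.9540° <0 so +360° → 338.0460° ≈ 338.0°
Leg 2: φ1=0.8598993, φ2=-0.6431137, Δφ=-1.5030130, Δλ=5.1981211 rad; a=sin²(Δφ/2)+cosφ1·cosφ2·sin²(Δλ/2)=0.6053282405; c=2·atan2(√a, √(1-a))=1.783042788; dist=6371·c=11359.766 ≈ 11359.8 km; running total=18867.0 km
Leg 2 bearing: y=sinΔλ·cosφ2=-0.70767223, x=cosφ1·sinφ2-sinφ1·cosφ2·cosΔλ=-0.67440630; θ=atan2(y, x)=-133.6212° <0 so +360° → 226.3788° ≈ 226.4°
Leg 3: φ1=-0.6431137, φ2=-0.5571562, Δφ=0.0859575, Δλ=-1.0267737 rad; a=sin²(Δφ/2)+cosφ1·cosφ2·sin²(Δλ/2)=0.1656768692; c=2·atan2(√a, √(1-a))=0.838409600; dist=6371·c=5341.508 ≈ 5341.5 km; running total=24208.5 km
Leg 3 bearing: y=sinΔλ·cosφ2=-0.72622949, x=cosφ1·sinφ2-sinφ1·cosφ2·cosΔλ=-0.15969631; θ=atan2(y, x)=-102.4018° <0 so +360° → 257.5982° ≈ 257.6°
Leg 4: φ1=-0.5571562, φ2=0.3321641, Δφ=0.8893203, Δλ=-0.7499662 rad; a=sin²(Δφ/2)+cosφ1·cosφ2·sin²(Δλ/2)=0.2926628664; c=2·atan2(√a, √(1-a))=1.143211513; dist=6371·c=7283.401 ≈ 7283.4 km; running total=31491.9 km
Leg 4 bearing: y=sinΔλ·cosφ2=-0.64435626, x=cosφ1·sinφ2-sinφ1·cosφ2·cosΔλ=0.64253425; θ=atan2(y, x)=-45.0811° <0 so +360° → 314.9189° ≈ 314.9°
Leg 5: φ1=0.3321641, φ2=1.0689723, Δφ=0.7368082, Δλ=-3.8892201 rad; a=sin²(Δφ/2)+cosφ1·cosφ2·sin²(Δλ/2)=0.5237859879; c=2·atan2(√a, √(1-a))=1.618386264; dist=6371·c=10310.739 ≈ 10310.7 km; running total=41802.6 km
Leg 5 bearing: y=sinΔλ·cosφ2=0.32704967, x=cosφ1·sinφ2-sinφ1·cosφ2·cosΔλ=0.94380900; θ=atan2(y, x)=19.1123° ≈ 19.1°
Leg 6: φ1=1.0689723, φ2=-0.4573042, Δφ=-1.5262765, Δλ=3.1067122 rad; a=sin²(Δφ/2)+cosφ1·cosφ2·sin²(Δλ/2)=0.9092143799; c=2·atan2(√a, √(1-a))=2.529467541; dist=6371·c=16115.238 ≈ 16115.2 km; running total=57917.8 km
Leg 6 bearing: y=sinΔλ·cosφ2=0.03128996, x=cosφ1·sinφ2-sinφ1·cosφ2·cosΔλ=0.57375544; θ=atan2(y, x)=3.1216° ≈ 3.1°
Leg 7: φ1=-0.4573042, φ2=-0.6039241, Δφ=-0.1466199, Δλ=-1.5093642 rad; a=sin²(Δφ/2)+cosφ1·cosφ2·sin²(Δλ/2)=0.3519617990; c=2·atan2(√a, √(1-a))=1.270214076; dist=6371·c=8092.534 ≈ 8092.5 km; running total=66010.3 km
Leg 7 bearing: y=sinΔλ·cosφ2=-0.82156089, x=cosφ1·sinφ2-sinφ1·cosφ2·cosΔλ=-0.48721297; θ=atan2(y, x)=-120.6694° <0 so +360° → 239.3306° ≈ 239.3°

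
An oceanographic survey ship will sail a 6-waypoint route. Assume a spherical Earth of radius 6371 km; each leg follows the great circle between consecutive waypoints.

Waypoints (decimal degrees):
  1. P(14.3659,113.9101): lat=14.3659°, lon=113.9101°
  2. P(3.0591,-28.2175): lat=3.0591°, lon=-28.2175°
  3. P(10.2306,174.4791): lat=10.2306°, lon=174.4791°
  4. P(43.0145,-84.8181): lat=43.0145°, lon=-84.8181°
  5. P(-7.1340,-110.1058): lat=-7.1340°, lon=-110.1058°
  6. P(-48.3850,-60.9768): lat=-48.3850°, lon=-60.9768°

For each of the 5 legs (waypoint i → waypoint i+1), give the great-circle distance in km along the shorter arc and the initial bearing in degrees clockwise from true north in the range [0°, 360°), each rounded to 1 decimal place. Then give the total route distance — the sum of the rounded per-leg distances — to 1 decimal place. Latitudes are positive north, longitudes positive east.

Leg 1: φ1=0.2507323, φ2=0.0533914, Δφ=-0.1973409, Δλ=-2.4805946 rad; a=sin²(Δφ/2)+cosφ1·cosφ2·sin²(Δλ/2)=0.8751831412; c=2·atan2(√a, √(1-a))=2.419412347; dist=6371·c=15414.076 ≈ 15414.1 km; running total=15414.1 km
Leg 1 bearing: y=sinΔλ·cosφ2=-0.61303022, x=cosφ1·sinφ2-sinφ1·cosφ2·cosΔλ=0.24727393; θ=atan2(y, x)=-68.0327° <0 so +360° → 291.9673° ≈ 292.0°
Leg 2: φ1=0.0533914, φ2=0.1785577, Δφ=0.1251663, Δλ=3.5377231 rad; a=sin²(Δφ/2)+cosφ1·cosφ2·sin²(Δλ/2)=0.9485605033; c=2·atan2(√a, √(1-a))=2.684005364; dist=6371·c=17099.798 ≈ 17099.8 km; running total=32513.9 km
Leg 2 bearing: y=sinΔλ·cosφ2=-0.37971661, x=cosφ1·sinφ2-sinφ1·cosφ2·cosΔλ=0.22580788; θ=atan2(y, x)=-59.2611° <0 so +360° → 300.7389° ≈ 300.7°
Leg 3: φ1=0.1785577, φ2=0.7507447, Δφ=0.5721870, Δλ=-4.5255899 rad; a=sin²(Δφ/2)+cosφ1·cosφ2·sin²(Δλ/2)=0.5062346191; c=2·atan2(√a, √(1-a))=1.583265888; dist=6371·c=10086.987 ≈ 10087.0 km; running total=42600.9 km
Leg 3 bearing: y=sinΔλ·cosφ2=0.71846125, x=cosφ1·sinφ2-sinφ1·cosφ2·cosΔλ=0.69545521; θ=atan2(y, x)=45.9322° ≈ 45.9°
Leg 4: φ1=0.7507447, φ2=-0.1245118, Δφ=-0.8752564, Δλ=-0.4413536 rad; a=sin²(Δφ/2)+cosφ1·cosφ2·sin²(Δλ/2)=0.2143617649; c=2·atan2(√a, √(1-a))=0.962736078; dist=6371·c=6133.592 ≈ 6133.6 km; running total=48734.5 km
Leg 4 bearing: y=sinΔλ·cosφ2=-0.42385685, x=cosφ1·sinφ2-sinφ1·cosφ2·cosΔλ=-0.70284320; θ=atan2(y, x)=-148.9075° <0 so +360° → 211.0925° ≈ 211.1°
Leg 5: φ1=-0.1245118, φ2=-0.8444776, Δφ=-0.7199658, Δλ=0.8574628 rad; a=sin²(Δφ/2)+cosφ1·cosφ2·sin²(Δλ/2)=0.2379714857; c=2·atan2(√a, √(1-a))=1.019188777; dist=6371·c=6493.252 ≈ 6493.3 km; running total=55227.8 km
Leg 5 bearing: y=sinΔλ·cosφ2=0.50219891, x=cosφ1·sinφ2-sinφ1·cosφ2·cosΔλ=-0.68786662; θ=atan2(y, x)=143.8675° ≈ 143.9°

Leg 1: dist=15414.1 km, bearing=292.0°
Leg 2: dist=17099.8 km, bearing=300.7°
Leg 3: dist=10087.0 km, bearing=45.9°
Leg 4: dist=6133.6 km, bearing=211.1°
Leg 5: dist=6493.3 km, bearing=143.9°
Total: 55227.8 km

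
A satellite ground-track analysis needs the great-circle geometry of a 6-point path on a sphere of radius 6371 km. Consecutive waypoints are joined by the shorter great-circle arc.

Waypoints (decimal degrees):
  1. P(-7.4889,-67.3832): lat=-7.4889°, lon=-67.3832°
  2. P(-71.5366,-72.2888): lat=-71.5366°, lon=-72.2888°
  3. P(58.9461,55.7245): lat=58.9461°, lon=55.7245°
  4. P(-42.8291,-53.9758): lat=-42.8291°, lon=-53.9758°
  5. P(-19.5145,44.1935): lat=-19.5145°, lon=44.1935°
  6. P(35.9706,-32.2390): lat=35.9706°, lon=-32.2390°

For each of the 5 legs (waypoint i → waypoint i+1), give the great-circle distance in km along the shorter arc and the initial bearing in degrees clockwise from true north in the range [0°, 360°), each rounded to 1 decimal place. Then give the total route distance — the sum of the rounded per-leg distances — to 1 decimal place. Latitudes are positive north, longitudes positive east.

Leg 1: φ1=-0.1307060, φ2=-1.2485492, Δφ=-1.1178432, Δλ=-0.0856189 rad; a=sin²(Δφ/2)+cosφ1·cosφ2·sin²(Δλ/2)=0.2817637307; c=2·atan2(√a, √(1-a))=1.119122031; dist=6371·c=7129.926 ≈ 7129.9 km; running total=7129.9 km
Leg 1 bearing: y=sinΔλ·cosφ2=-0.02708228, x=cosφ1·sinφ2-sinφ1·cosφ2·cosΔλ=-0.89930989; θ=atan2(y, x)=-178.2751° <0 so +360° → 181.7249° ≈ 181.7°
Leg 2: φ1=-1.2485492, φ2=1.0288035, Δφ=2.2773527, Δλ=2.2342536 rad; a=sin²(Δφ/2)+cosφ1·cosφ2·sin²(Δλ/2)=0.9565972355; c=2·atan2(√a, √(1-a))=2.721851534; dist=6371·c=17340.916 ≈ 17340.9 km; running total=24470.8 km
Leg 2 bearing: y=sinΔλ·cosφ2=0.40641705, x=cosφ1·sinφ2-sinφ1·cosφ2·cosΔλ=-0.03001726; θ=atan2(y, x)=94.2241° ≈ 94.2°
Leg 3: φ1=1.0288035, φ2=-0.7475088, Δφ=-1.7763123, Δλ=-1.9146314 rad; a=sin²(Δφ/2)+cosφ1·cosφ2·sin²(Δλ/2)=0.8549568570; c=2·atan2(√a, √(1-a))=2.360172013; dist=6371·c=15036.656 ≈ 15036.7 km; running total=39507.5 km
Leg 3 bearing: y=sinΔλ·cosφ2=-0.69045879, x=cosφ1·sinφ2-sinφ1·cosφ2·cosΔλ=-0.13888550; θ=atan2(y, x)=-101.3733° <0 so +360° → 258.6267° ≈ 258.6°
Leg 4: φ1=-0.7475088, φ2=-0.3405923, Δφ=0.4069165, Δλ=1.7133775 rad; a=sin²(Δφ/2)+cosφ1·cosφ2·sin²(Δλ/2)=0.4355689573; c=2·atan2(√a, √(1-a))=1.441574915; dist=6371·c=9184.274 ≈ 9184.3 km; running total=48691.8 km
Leg 4 bearing: y=sinΔλ·cosφ2=0.93299240, x=cosφ1·sinφ2-sinφ1·cosφ2·cosΔλ=-0.33603534; θ=atan2(y, x)=109.8075° ≈ 109.8°
Leg 5: φ1=-0.3405923, φ2=0.6278054, Δφ=0.9683977, Δλ=-1.3339988 rad; a=sin²(Δφ/2)+cosφ1·cosφ2·sin²(Δλ/2)=0.5086278433; c=2·atan2(√a, √(1-a))=1.588052870; dist=6371·c=10117.485 ≈ 10117.5 km; running total=58809.3 km
Leg 5 bearing: y=sinΔλ·cosφ2=-0.78673384, x=cosφ1·sinφ2-sinφ1·cosφ2·cosΔλ=0.61705114; θ=atan2(y, x)=-51.8922° <0 so +360° → 308.1078° ≈ 308.1°

Leg 1: dist=7129.9 km, bearing=181.7°
Leg 2: dist=17340.9 km, bearing=94.2°
Leg 3: dist=15036.7 km, bearing=258.6°
Leg 4: dist=9184.3 km, bearing=109.8°
Leg 5: dist=10117.5 km, bearing=308.1°
Total: 58809.3 km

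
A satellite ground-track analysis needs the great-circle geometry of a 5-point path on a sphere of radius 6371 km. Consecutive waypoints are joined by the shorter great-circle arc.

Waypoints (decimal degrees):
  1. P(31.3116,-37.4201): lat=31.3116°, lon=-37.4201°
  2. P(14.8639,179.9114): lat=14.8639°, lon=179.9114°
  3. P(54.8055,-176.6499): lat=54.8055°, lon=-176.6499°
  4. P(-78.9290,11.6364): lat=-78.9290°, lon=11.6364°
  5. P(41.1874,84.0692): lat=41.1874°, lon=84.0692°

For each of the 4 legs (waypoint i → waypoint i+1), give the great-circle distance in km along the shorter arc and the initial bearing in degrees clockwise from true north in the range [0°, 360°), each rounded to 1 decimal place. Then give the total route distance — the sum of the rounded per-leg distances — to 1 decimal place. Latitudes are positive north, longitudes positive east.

Leg 1: φ1=0.5464905, φ2=0.2594240, Δφ=-0.2870665, Δλ=3.7931502 rad; a=sin²(Δφ/2)+cosφ1·cosφ2·sin²(Δλ/2)=0.7616428271; c=2·atan2(√a, √(1-a))=2.121498423; dist=6371·c=13516.066 ≈ 13516.1 km; running total=13516.1 km
Leg 1 bearing: y=sinΔλ·cosφ2=-0.58613337, x=cosφ1·sinφ2-sinφ1·cosφ2·cosΔλ=0.61856269; θ=atan2(y, x)=-43.4580° <0 so +360° → 316.5420° ≈ 316.5°
Leg 2: φ1=0.2594240, φ2=0.9565364, Δφ=0.6971124, Δλ=-6.2231687 rad; a=sin²(Δφ/2)+cosφ1·cosφ2·sin²(Δλ/2)=0.1171518783; c=2·atan2(√a, √(1-a))=0.698673229; dist=6371·c=4451.247 ≈ 4451.2 km; running total=17967.3 km
Leg 2 bearing: y=sinΔλ·cosφ2=0.03457006, x=cosφ1·sinφ2-sinφ1·cosφ2·cosΔλ=0.64227266; θ=atan2(y, x)=3.0809° ≈ 3.1°
Leg 3: φ1=0.9565364, φ2=-1.3775709, Δφ=-2.3341073, Δλ=3.2862159 rad; a=sin²(Δφ/2)+cosφ1·cosφ2·sin²(Δλ/2)=0.9557556058; c=2·atan2(√a, √(1-a))=2.717740009; dist=6371·c=17314.722 ≈ 17314.7 km; running total=35282.0 km
Leg 3 bearing: y=sinΔλ·cosφ2=-0.02767460, x=cosφ1·sinφ2-sinφ1·cosφ2·cosΔλ=-0.41034306; θ=atan2(y, x)=-176.1417° <0 so +360° → 183.8583° ≈ 183.9°
Leg 4: φ1=-1.3775709, φ2=0.7188557, Δφ=2.0964267, Δλ=1.2641908 rad; a=sin²(Δφ/2)+cosφ1·cosφ2·sin²(Δλ/2)=0.8013260398; c=2·atan2(√a, √(1-a))=2.217616673; dist=6371·c=14128.436 ≈ 14128.4 km; running total=49410.4 km
Leg 4 bearing: y=sinΔλ·cosφ2=0.71746307, x=cosφ1·sinφ2-sinφ1·cosφ2·cosΔλ=0.34936687; θ=atan2(y, x)=64.0363° ≈ 64.0°

Leg 1: dist=13516.1 km, bearing=316.5°
Leg 2: dist=4451.2 km, bearing=3.1°
Leg 3: dist=17314.7 km, bearing=183.9°
Leg 4: dist=14128.4 km, bearing=64.0°
Total: 49410.4 km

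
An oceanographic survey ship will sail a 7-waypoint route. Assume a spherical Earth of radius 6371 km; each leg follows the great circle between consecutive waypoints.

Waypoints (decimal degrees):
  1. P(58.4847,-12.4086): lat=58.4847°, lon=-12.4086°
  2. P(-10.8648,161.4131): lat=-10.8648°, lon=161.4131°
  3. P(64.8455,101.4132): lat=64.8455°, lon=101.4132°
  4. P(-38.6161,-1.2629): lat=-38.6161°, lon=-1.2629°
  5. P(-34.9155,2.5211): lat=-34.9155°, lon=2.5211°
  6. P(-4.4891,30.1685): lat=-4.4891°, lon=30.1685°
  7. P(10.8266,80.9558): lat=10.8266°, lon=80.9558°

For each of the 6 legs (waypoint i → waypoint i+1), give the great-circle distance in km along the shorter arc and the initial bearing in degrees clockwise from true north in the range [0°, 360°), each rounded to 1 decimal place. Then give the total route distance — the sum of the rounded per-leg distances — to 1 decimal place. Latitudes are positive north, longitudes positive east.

Leg 1: φ1=1.0207506, φ2=-0.1896265, Δφ=-1.2103771, Δλ=3.0337610 rad; a=sin²(Δφ/2)+cosφ1·cosφ2·sin²(Δλ/2)=0.8355320943; c=2·atan2(√a, √(1-a))=2.306439562; dist=6371·c=14694.326 ≈ 14694.3 km; running total=14694.3 km
Leg 1 bearing: y=sinΔλ·cosφ2=0.10569366, x=cosφ1·sinφ2-sinφ1·cosφ2·cosΔλ=0.73382675; θ=atan2(y, x)=8.1960° ≈ 8.2°
Leg 2: φ1=-0.1896265, φ2=1.1317675, Δφ=1.3213940, Δλ=-1.0471958 rad; a=sin²(Δφ/2)+cosφ1·cosφ2·sin²(Δλ/2)=0.4809475977; c=2·atan2(√a, √(1-a))=1.532682295; dist=6371·c=9764.719 ≈ 9764.7 km; running total=24459.0 km
Leg 2 bearing: y=sinΔλ·cosφ2=-0.36811292, x=cosφ1·sinφ2-sinφ1·cosφ2·cosΔλ=0.92899995; θ=atan2(y, x)=-21.6158° <0 so +360° → 338.3842° ≈ 338.4°
Leg 3: φ1=1.1317675, φ2=-0.6739781, Δφ=-1.8057456, Δλ=-1.7920360 rad; a=sin²(Δφ/2)+cosφ1·cosφ2·sin²(Δλ/2)=0.8188963092; c=2·atan2(√a, √(1-a))=2.262425225; dist=6371·c=14413.911 ≈ 14413.9 km; running total=38872.9 km
Leg 3 bearing: y=sinΔλ·cosφ2=-0.76230075, x=cosφ1·sinφ2-sinφ1·cosφ2·cosΔλ=-0.11008240; θ=atan2(y, x)=-98.2172° <0 so +360° → 261.7828° ≈ 261.8°
Leg 4: φ1=-0.6739781, φ2=-0.6093904, Δφ=0.0645877, Δλ=0.0660433 rad; a=sin²(Δφ/2)+cosφ1·cosφ2·sin²(Δλ/2)=0.0017409129; c=2·atan2(√a, √(1-a))=0.083472728; dist=6371·c=531.805 ≈ 531.8 km; running total=39404.7 km
Leg 4 bearing: y=sinΔλ·cosφ2=0.05411592, x=cosφ1·sinφ2-sinφ1·cosφ2·cosΔλ=0.06342709; θ=atan2(y, x)=40.4708° ≈ 40.5°
Leg 5: φ1=-0.6093904, φ2=-0.0783496, Δφ=0.5310409, Δλ=0.4825382 rad; a=sin²(Δφ/2)+cosφ1·cosφ2·sin²(Δλ/2)=0.1155298135; c=2·atan2(√a, √(1-a))=0.693614258; dist=6371·c=4419.016 ≈ 4419.0 km; running total=43823.7 km
Leg 5 bearing: y=sinΔλ·cosφ2=0.46260549, x=cosφ1·sinφ2-sinφ1·cosφ2·cosΔλ=0.44127867; θ=atan2(y, x)=46.3516° ≈ 46.4°
Leg 6: φ1=-0.0783496, φ2=0.1889598, Δφ=0.2673094, Δλ=0.8864056 rad; a=sin²(Δφ/2)+cosφ1·cosφ2·sin²(Δλ/2)=0.1978294324; c=2·atan2(√a, √(1-a))=0.921857685; dist=6371·c=5873.155 ≈ 5873.2 km; running total=49696.9 km
Leg 6 bearing: y=sinΔλ·cosφ2=0.76101298, x=cosφ1·sinφ2-sinφ1·cosφ2·cosΔλ=0.23586234; θ=atan2(y, x)=72.7801° ≈ 72.8°

Leg 1: dist=14694.3 km, bearing=8.2°
Leg 2: dist=9764.7 km, bearing=338.4°
Leg 3: dist=14413.9 km, bearing=261.8°
Leg 4: dist=531.8 km, bearing=40.5°
Leg 5: dist=4419.0 km, bearing=46.4°
Leg 6: dist=5873.2 km, bearing=72.8°
Total: 49696.9 km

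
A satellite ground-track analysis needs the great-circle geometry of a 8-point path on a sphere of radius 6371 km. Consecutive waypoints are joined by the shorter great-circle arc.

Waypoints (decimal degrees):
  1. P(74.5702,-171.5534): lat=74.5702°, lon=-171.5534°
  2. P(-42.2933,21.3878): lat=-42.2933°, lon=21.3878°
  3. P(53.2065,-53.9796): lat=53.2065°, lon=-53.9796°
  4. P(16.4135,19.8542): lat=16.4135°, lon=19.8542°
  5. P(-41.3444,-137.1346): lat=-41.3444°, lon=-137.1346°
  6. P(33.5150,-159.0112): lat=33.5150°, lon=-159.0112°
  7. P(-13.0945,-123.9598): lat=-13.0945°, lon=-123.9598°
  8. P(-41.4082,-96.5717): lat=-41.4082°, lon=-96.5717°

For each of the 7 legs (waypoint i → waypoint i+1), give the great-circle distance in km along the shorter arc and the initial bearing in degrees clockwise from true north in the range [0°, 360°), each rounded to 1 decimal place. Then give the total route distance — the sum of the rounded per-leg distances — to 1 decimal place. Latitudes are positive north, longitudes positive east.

Leg 1: dist=16366.9 km, bearing=342.2°
Leg 2: dist=12818.0 km, bearing=320.1°
Leg 3: dist=7481.1 km, bearing=92.8°
Leg 4: dist=16474.5 km, bearing=213.8°
Leg 5: dist=8619.7 km, bearing=341.4°
Leg 6: dist=6375.6 km, bearing=138.4°
Leg 7: dist=4115.8 km, bearing=145.0°
Total: 72251.6 km

Leg 1: φ1=1.3014955, φ2=-0.7381573, Δφ=-2.0396529, Δλ=3.3674592 rad; a=sin²(Δφ/2)+cosφ1·cosφ2·sin²(Δλ/2)=0.9202392122; c=2·atan2(√a, √(1-a))=2.568961900; dist=6371·c=16366.856 ≈ 16366.9 km; running total=16366.9 km
Leg 1 bearing: y=sinΔλ·cosφ2=-0.16565874, x=cosφ1·sinφ2-sinφ1·cosφ2·cosΔλ=0.51590038; θ=atan2(y, x)=-17.8021° <0 so +360° → 342.1979° ≈ 342.2°
Leg 2: φ1=-0.7381573, φ2=0.9286286, Δφ=1.6667859, Δλ=-1.3154093 rad; a=sin²(Δφ/2)+cosφ1·cosφ2·sin²(Δλ/2)=0.7134794368; c=2·atan2(√a, √(1-a))=2.011923354; dist=6371·c=12817.964 ≈ 12818.0 km; running total=29184.9 km
Leg 2 bearing: y=sinΔλ·cosφ2=-0.57950673, x=cosφ1·sinφ2-sinφ1·cosφ2·cosΔλ=0.69417438; θ=atan2(y, x)=-39.8556° <0 so +360° → 320.1444° ≈ 320.1°
Leg 3: φ1=0.9286286, φ2=0.2864696, Δφ=-0.6421590, Δλ=1.2886429 rad; a=sin²(Δφ/2)+cosφ1·cosφ2·sin²(Δλ/2)=0.3068791823; c=2·atan2(√a, √(1-a))=1.174242787; dist=6371·c=7481.101 ≈ 7481.1 km; running total=36666.0 km
Leg 3 bearing: y=sinΔλ·cosφ2=0.92131696, x=cosφ1·sinφ2-sinφ1·cosφ2·cosΔλ=-0.04463699; θ=atan2(y, x)=92.7738° ≈ 92.8°
Leg 4: φ1=0.2864696, φ2=-0.7215959, Δφ=-1.0080655, Δλ=-2.7399714 rad; a=sin²(Δφ/2)+cosφ1·cosφ2·sin²(Δλ/2)=0.9247563914; c=2·atan2(√a, √(1-a))=2.585857417; dist=6371·c=16474.498 ≈ 16474.5 km; running total=53140.5 km
Leg 4 bearing: y=sinΔλ·cosφ2=-0.29347744, x=cosφ1·sinφ2-sinφ1·cosφ2·cosΔλ=-0.43840509; θ=atan2(y, x)=-146.2008° <0 so +360° → 213.7992° ≈ 213.8°
Leg 5: φ1=-0.7215959, φ2=0.5849471, Δφ=1.3065430, Δλ=-0.3818187 rad; a=sin²(Δφ/2)+cosφ1·cosφ2·sin²(Δλ/2)=0.3919429062; c=2·atan2(√a, √(1-a))=1.352963486; dist=6371·c=8619.730 ≈ 8619.7 km; running total=61760.2 km
Leg 5 bearing: y=sinΔλ·cosφ2=-0.31065936, x=cosφ1·sinφ2-sinφ1·cosφ2·cosΔλ=0.92562704; θ=atan2(y, x)=-18.5528° <0 so +360° → 341.4472° ≈ 341.4°
Leg 6: φ1=0.5849471, φ2=-0.2285421, Δφ=-0.8134892, Δλ=0.6117623 rad; a=sin²(Δφ/2)+cosφ1·cosφ2·sin²(Δλ/2)=0.2301554311; c=2·atan2(√a, √(1-a))=1.000728516; dist=6371·c=6375.641 ≈ 6375.6 km; running total=68135.8 km
Leg 6 bearing: y=sinΔλ·cosφ2=0.55937767, x=cosφ1·sinφ2-sinφ1·cosφ2·cosΔλ=-0.62915202; θ=atan2(y, x)=138.3598° ≈ 138.4°
Leg 7: φ1=-0.2285421, φ2=-0.7227094, Δφ=-0.4941673, Δλ=0.4780125 rad; a=sin²(Δφ/2)+cosφ1·cosφ2·sin²(Δλ/2)=0.1007593425; c=2·atan2(√a, √(1-a))=0.646027996; dist=6371·c=4115.844 ≈ 4115.8 km; running total=72251.6 km
Leg 7 bearing: y=sinΔλ·cosφ2=0.34501909, x=cosφ1·sinφ2-sinφ1·cosφ2·cosΔλ=-0.49334513; θ=atan2(y, x)=145.0331° ≈ 145.0°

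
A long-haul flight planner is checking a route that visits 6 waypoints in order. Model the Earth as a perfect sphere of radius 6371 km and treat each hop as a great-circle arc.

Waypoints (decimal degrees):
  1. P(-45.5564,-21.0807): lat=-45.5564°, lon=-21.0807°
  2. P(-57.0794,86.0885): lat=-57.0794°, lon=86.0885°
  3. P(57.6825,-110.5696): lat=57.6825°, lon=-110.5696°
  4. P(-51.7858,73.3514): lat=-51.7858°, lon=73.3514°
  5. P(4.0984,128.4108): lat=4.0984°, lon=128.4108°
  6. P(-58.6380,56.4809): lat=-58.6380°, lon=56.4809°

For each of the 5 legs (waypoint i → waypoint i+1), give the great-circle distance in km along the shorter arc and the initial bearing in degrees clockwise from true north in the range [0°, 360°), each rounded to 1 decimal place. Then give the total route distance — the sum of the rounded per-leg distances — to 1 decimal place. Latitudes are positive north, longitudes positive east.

Leg 1: φ1=-0.7951092, φ2=-0.9962235, Δφ=-0.2011143, Δλ=1.8704554 rad; a=sin²(Δφ/2)+cosφ1·cosφ2·sin²(Δλ/2)=0.2565181189; c=2·atan2(√a, √(1-a))=1.062186211; dist=6371·c=6767.188 ≈ 6767.2 km; running total=6767.2 km
Leg 1 bearing: y=sinΔλ·cosφ2=0.51925746, x=cosφ1·sinφ2-sinφ1·cosφ2·cosΔλ=-0.70230904; θ=atan2(y, x)=143.5224° ≈ 143.5°
Leg 2: φ1=-0.9962235, φ2=1.0067495, Δφ=2.0029730, Δλ=-3.4323313 rad; a=sin²(Δφ/2)+cosφ1·cosφ2·sin²(Δλ/2)=0.9938754944; c=2·atan2(√a, √(1-a))=2.984914005; dist=6371·c=19016.887 ≈ 19016.9 km; running total=25784.1 km
Leg 2 bearing: y=sinΔλ·cosφ2=0.15325144, x=cosφ1·sinφ2-sinφ1·cosφ2·cosΔλ=0.02935949; θ=atan2(y, x)=79.1548° ≈ 79.2°
Leg 3: φ1=1.0067495, φ2=-0.9038327, Δφ=-1.9105823, Δλ=3.2100270 rad; a=sin²(Δφ/2)+cosφ1·cosφ2·sin²(Δλ/2)=0.9969673166; c=2·atan2(√a, √(1-a))=3.031397299; dist=6371·c=19313.032 ≈ 19313.0 km; running total=45097.1 km
Leg 3 bearing: y=sinΔλ·cosφ2=-0.04230067, x=cosφ1·sinφ2-sinφ1·cosφ2·cosΔλ=0.10151156; θ=atan2(y, x)=-22.6219° <0 so +360° → 337.3781° ≈ 337.4°
Leg 4: φ1=-0.9038327, φ2=0.0715306, Δφ=0.9753633, Δλ=0.9609678 rad; a=sin²(Δφ/2)+cosφ1·cosφ2·sin²(Δλ/2)=0.3513846300; c=2·atan2(√a, √(1-a))=1.269005326; dist=6371·c=8084.833 ≈ 8084.8 km; running total=53181.9 km
Leg 4 bearing: y=sinΔλ·cosφ2=0.81764997, x=cosφ1·sinφ2-sinφ1·cosφ2·cosΔλ=0.49305416; θ=atan2(y, x)=58.9094° ≈ 58.9°
Leg 5: φ1=0.0715306, φ2=-1.0234262, Δφ=-1.0949567, Δλ=-1.2554136 rad; a=sin²(Δφ/2)+cosφ1·cosφ2·sin²(Δλ/2)=0.4500045489; c=2·atan2(√a, √(1-a))=1.470638049; dist=6371·c=9369.435 ≈ 9369.4 km; running total=62551.3 km
Leg 5 bearing: y=sinΔλ·cosφ2=-0.49477397, x=cosφ1·sinφ2-sinφ1·cosφ2·cosΔλ=-0.86324999; θ=atan2(y, x)=-150.1807° <0 so +360° → 209.8193° ≈ 209.8°

Leg 1: dist=6767.2 km, bearing=143.5°
Leg 2: dist=19016.9 km, bearing=79.2°
Leg 3: dist=19313.0 km, bearing=337.4°
Leg 4: dist=8084.8 km, bearing=58.9°
Leg 5: dist=9369.4 km, bearing=209.8°
Total: 62551.3 km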